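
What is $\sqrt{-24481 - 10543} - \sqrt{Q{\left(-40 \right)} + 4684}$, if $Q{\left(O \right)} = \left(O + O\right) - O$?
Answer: $- 6 \sqrt{129} + 4 i \sqrt{2189} \approx -68.147 + 187.15 i$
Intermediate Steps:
$Q{\left(O \right)} = O$ ($Q{\left(O \right)} = 2 O - O = O$)
$\sqrt{-24481 - 10543} - \sqrt{Q{\left(-40 \right)} + 4684} = \sqrt{-24481 - 10543} - \sqrt{-40 + 4684} = \sqrt{-35024} - \sqrt{4644} = 4 i \sqrt{2189} - 6 \sqrt{129} = - 6 \sqrt{129} + 4 i \sqrt{2189}$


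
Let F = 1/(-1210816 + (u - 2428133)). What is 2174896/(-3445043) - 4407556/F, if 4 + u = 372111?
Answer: 49604447453260965640/3445043 ≈ 1.4399e+13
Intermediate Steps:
u = 372107 (u = -4 + 372111 = 372107)
F = -1/3266842 (F = 1/(-1210816 + (372107 - 2428133)) = 1/(-1210816 - 2056026) = 1/(-3266842) = -1/3266842 ≈ -3.0611e-7)
2174896/(-3445043) - 4407556/F = 2174896/(-3445043) - 4407556/(-1/3266842) = 2174896*(-1/3445043) - 4407556*(-3266842) = -2174896/3445043 + 14398789058152 = 49604447453260965640/3445043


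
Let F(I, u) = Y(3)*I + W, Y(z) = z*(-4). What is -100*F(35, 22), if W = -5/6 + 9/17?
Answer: 2143550/51 ≈ 42030.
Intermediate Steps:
Y(z) = -4*z
W = -31/102 (W = -5*⅙ + 9*(1/17) = -⅚ + 9/17 = -31/102 ≈ -0.30392)
F(I, u) = -31/102 - 12*I (F(I, u) = (-4*3)*I - 31/102 = -12*I - 31/102 = -31/102 - 12*I)
-100*F(35, 22) = -100*(-31/102 - 12*35) = -100*(-31/102 - 420) = -100*(-42871/102) = 2143550/51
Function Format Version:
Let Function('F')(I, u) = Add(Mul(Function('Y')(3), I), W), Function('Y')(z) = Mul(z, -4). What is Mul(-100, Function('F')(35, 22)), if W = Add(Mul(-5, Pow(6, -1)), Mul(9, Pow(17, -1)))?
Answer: Rational(2143550, 51) ≈ 42030.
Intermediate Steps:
Function('Y')(z) = Mul(-4, z)
W = Rational(-31, 102) (W = Add(Mul(-5, Rational(1, 6)), Mul(9, Rational(1, 17))) = Add(Rational(-5, 6), Rational(9, 17)) = Rational(-31, 102) ≈ -0.30392)
Function('F')(I, u) = Add(Rational(-31, 102), Mul(-12, I)) (Function('F')(I, u) = Add(Mul(Mul(-4, 3), I), Rational(-31, 102)) = Add(Mul(-12, I), Rational(-31, 102)) = Add(Rational(-31, 102), Mul(-12, I)))
Mul(-100, Function('F')(35, 22)) = Mul(-100, Add(Rational(-31, 102), Mul(-12, 35))) = Mul(-100, Add(Rational(-31, 102), -420)) = Mul(-100, Rational(-42871, 102)) = Rational(2143550, 51)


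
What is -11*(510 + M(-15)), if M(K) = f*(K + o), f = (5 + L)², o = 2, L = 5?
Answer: 8690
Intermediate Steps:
f = 100 (f = (5 + 5)² = 10² = 100)
M(K) = 200 + 100*K (M(K) = 100*(K + 2) = 100*(2 + K) = 200 + 100*K)
-11*(510 + M(-15)) = -11*(510 + (200 + 100*(-15))) = -11*(510 + (200 - 1500)) = -11*(510 - 1300) = -11*(-790) = 8690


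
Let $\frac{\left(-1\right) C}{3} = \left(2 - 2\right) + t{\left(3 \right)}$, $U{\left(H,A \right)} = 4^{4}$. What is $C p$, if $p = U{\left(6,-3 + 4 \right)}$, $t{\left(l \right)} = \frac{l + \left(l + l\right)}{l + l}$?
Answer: $-1152$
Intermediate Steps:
$t{\left(l \right)} = \frac{3}{2}$ ($t{\left(l \right)} = \frac{l + 2 l}{2 l} = 3 l \frac{1}{2 l} = \frac{3}{2}$)
$U{\left(H,A \right)} = 256$
$p = 256$
$C = - \frac{9}{2}$ ($C = - 3 \left(\left(2 - 2\right) + \frac{3}{2}\right) = - 3 \left(0 + \frac{3}{2}\right) = \left(-3\right) \frac{3}{2} = - \frac{9}{2} \approx -4.5$)
$C p = \left(- \frac{9}{2}\right) 256 = -1152$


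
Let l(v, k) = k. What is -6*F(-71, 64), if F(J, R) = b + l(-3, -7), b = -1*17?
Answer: 144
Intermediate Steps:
b = -17
F(J, R) = -24 (F(J, R) = -17 - 7 = -24)
-6*F(-71, 64) = -6*(-24) = -1*(-144) = 144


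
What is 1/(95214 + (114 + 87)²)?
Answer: 1/135615 ≈ 7.3738e-6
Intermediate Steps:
1/(95214 + (114 + 87)²) = 1/(95214 + 201²) = 1/(95214 + 40401) = 1/135615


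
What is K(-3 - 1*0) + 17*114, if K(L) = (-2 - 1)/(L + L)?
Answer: 3877/2 ≈ 1938.5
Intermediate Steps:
K(L) = -3/(2*L) (K(L) = -3*1/(2*L) = -3/(2*L))
K(-3 - 1*0) + 17*114 = -3/(2*(-3 - 1*0)) + 17*114 = -3/(2*(-3 + 0)) + 1938 = -3/2/(-3) + 1938 = -3/2*(-⅓) + 1938 = ½ + 1938 = 3877/2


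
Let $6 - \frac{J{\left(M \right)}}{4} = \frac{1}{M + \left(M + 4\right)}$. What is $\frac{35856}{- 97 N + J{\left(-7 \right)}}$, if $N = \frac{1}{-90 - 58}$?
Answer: $\frac{26533440}{18541} \approx 1431.1$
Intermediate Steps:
$N = - \frac{1}{148}$ ($N = \frac{1}{-148} = - \frac{1}{148} \approx -0.0067568$)
$J{\left(M \right)} = 24 - \frac{4}{4 + 2 M}$ ($J{\left(M \right)} = 24 - \frac{4}{M + \left(M + 4\right)} = 24 - \frac{4}{M + \left(4 + M\right)} = 24 - \frac{4}{4 + 2 M}$)
$\frac{35856}{- 97 N + J{\left(-7 \right)}} = \frac{35856}{\left(-97\right) \left(- \frac{1}{148}\right) + \frac{2 \left(23 + 12 \left(-7\right)\right)}{2 - 7}} = \frac{35856}{\frac{97}{148} + \frac{2 \left(23 - 84\right)}{-5}} = \frac{35856}{\frac{97}{148} + 2 \left(- \frac{1}{5}\right) \left(-61\right)} = \frac{35856}{\frac{97}{148} + \frac{122}{5}} = \frac{35856}{\frac{18541}{740}} = 35856 \cdot \frac{740}{18541} = \frac{26533440}{18541}$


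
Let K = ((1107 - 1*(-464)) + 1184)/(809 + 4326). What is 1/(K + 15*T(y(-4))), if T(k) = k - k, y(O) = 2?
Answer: 1027/551 ≈ 1.8639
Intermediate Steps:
T(k) = 0
K = 551/1027 (K = ((1107 + 464) + 1184)/5135 = (1571 + 1184)*(1/5135) = 2755*(1/5135) = 551/1027 ≈ 0.53651)
1/(K + 15*T(y(-4))) = 1/(551/1027 + 15*0) = 1/(551/1027 + 0) = 1/(551/1027) = 1027/551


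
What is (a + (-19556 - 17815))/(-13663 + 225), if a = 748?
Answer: 36623/13438 ≈ 2.7253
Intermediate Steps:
(a + (-19556 - 17815))/(-13663 + 225) = (748 + (-19556 - 17815))/(-13663 + 225) = (748 - 37371)/(-13438) = -36623*(-1/13438) = 36623/13438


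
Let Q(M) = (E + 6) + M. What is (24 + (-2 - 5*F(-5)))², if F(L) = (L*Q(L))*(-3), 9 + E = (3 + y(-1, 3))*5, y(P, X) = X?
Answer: 2650384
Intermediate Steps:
E = 21 (E = -9 + (3 + 3)*5 = -9 + 6*5 = -9 + 30 = 21)
Q(M) = 27 + M (Q(M) = (21 + 6) + M = 27 + M)
F(L) = -3*L*(27 + L) (F(L) = (L*(27 + L))*(-3) = -3*L*(27 + L))
(24 + (-2 - 5*F(-5)))² = (24 + (-2 - (-15)*(-5)*(27 - 5)))² = (24 + (-2 - (-15)*(-5)*22))² = (24 + (-2 - 5*330))² = (24 + (-2 - 1650))² = (24 - 1652)² = (-1628)² = 2650384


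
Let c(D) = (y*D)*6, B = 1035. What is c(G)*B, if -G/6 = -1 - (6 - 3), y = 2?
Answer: 298080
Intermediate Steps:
G = 24 (G = -6*(-1 - (6 - 3)) = -6*(-1 - 1*3) = -6*(-1 - 3) = -6*(-4) = 24)
c(D) = 12*D (c(D) = (2*D)*6 = 12*D)
c(G)*B = (12*24)*1035 = 288*1035 = 298080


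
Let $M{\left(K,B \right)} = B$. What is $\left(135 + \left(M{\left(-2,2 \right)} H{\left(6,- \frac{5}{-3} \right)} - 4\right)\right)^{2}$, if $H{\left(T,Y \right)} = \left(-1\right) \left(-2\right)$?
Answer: $18225$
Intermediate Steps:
$H{\left(T,Y \right)} = 2$
$\left(135 + \left(M{\left(-2,2 \right)} H{\left(6,- \frac{5}{-3} \right)} - 4\right)\right)^{2} = \left(135 + \left(2 \cdot 2 - 4\right)\right)^{2} = \left(135 + \left(4 - 4\right)\right)^{2} = \left(135 + 0\right)^{2} = 135^{2} = 18225$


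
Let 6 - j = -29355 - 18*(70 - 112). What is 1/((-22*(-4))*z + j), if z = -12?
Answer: 1/27549 ≈ 3.6299e-5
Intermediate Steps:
j = 28605 (j = 6 - (-29355 - 18*(70 - 112)) = 6 - (-29355 - 18*(-42)) = 6 - (-29355 - 1*(-756)) = 6 - (-29355 + 756) = 6 - 1*(-28599) = 6 + 28599 = 28605)
1/((-22*(-4))*z + j) = 1/(-22*(-4)*(-12) + 28605) = 1/(88*(-12) + 28605) = 1/(-1056 + 28605) = 1/27549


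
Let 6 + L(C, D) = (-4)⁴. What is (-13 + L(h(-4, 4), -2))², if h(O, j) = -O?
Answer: 56169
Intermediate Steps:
L(C, D) = 250 (L(C, D) = -6 + (-4)⁴ = -6 + 256 = 250)
(-13 + L(h(-4, 4), -2))² = (-13 + 250)² = 237² = 56169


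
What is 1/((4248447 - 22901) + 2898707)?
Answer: 1/7124253 ≈ 1.4037e-7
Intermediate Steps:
1/((4248447 - 22901) + 2898707) = 1/(4225546 + 2898707) = 1/7124253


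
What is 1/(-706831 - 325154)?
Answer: -1/1031985 ≈ -9.6901e-7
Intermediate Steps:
1/(-706831 - 325154) = 1/(-1031985) = -1/1031985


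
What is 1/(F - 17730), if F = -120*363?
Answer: -1/61290 ≈ -1.6316e-5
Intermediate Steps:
F = -43560
1/(F - 17730) = 1/(-43560 - 17730) = 1/(-61290) = -1/61290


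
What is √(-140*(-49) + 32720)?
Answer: 2*√9895 ≈ 198.95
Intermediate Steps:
√(-140*(-49) + 32720) = √(6860 + 32720) = √39580 = 2*√9895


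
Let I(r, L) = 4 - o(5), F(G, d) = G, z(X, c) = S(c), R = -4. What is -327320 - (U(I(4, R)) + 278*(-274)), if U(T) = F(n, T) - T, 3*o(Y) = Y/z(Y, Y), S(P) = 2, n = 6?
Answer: -1506905/6 ≈ -2.5115e+5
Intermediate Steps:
z(X, c) = 2
o(Y) = Y/6 (o(Y) = (Y/2)/3 = Y/6)
I(r, L) = 19/6 (I(r, L) = 4 - 5/6 = 4 - 1*⅚ = 4 - ⅚ = 19/6)
U(T) = 6 - T
-327320 - (U(I(4, R)) + 278*(-274)) = -327320 - ((6 - 1*19/6) + 278*(-274)) = -327320 - ((6 - 19/6) - 76172) = -327320 - (17/6 - 76172) = -327320 - 1*(-457015/6) = -327320 + 457015/6 = -1506905/6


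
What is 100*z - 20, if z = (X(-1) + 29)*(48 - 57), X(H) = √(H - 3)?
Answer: -26120 - 1800*I ≈ -26120.0 - 1800.0*I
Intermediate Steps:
X(H) = √(-3 + H)
z = -261 - 18*I (z = (√(-3 - 1) + 29)*(48 - 57) = (√(-4) + 29)*(-9) = (2*I + 29)*(-9) = (29 + 2*I)*(-9) = -261 - 18*I ≈ -261.0 - 18.0*I)
100*z - 20 = 100*(-261 - 18*I) - 20 = (-26100 - 1800*I) - 20 = -26120 - 1800*I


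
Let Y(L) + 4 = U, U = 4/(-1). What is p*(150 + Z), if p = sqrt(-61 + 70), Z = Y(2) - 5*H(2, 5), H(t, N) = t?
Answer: 396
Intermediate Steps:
U = -4 (U = 4*(-1) = -4)
Y(L) = -8 (Y(L) = -4 - 4 = -8)
Z = -18 (Z = -8 - 5*2 = -8 - 10 = -18)
p = 3 (p = sqrt(9) = 3)
p*(150 + Z) = 3*(150 - 18) = 3*132 = 396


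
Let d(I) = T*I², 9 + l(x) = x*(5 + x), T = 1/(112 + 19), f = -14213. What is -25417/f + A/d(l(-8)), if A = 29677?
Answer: 55261414156/3197925 ≈ 17280.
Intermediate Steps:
T = 1/131 ≈ 0.0076336
l(x) = -9 + x*(5 + x)
d(I) = I²/131
-25417/f + A/d(l(-8)) = -25417/(-14213) + 29677/(((-9 + (-8)² + 5*(-8))²/131)) = -25417*(-1/14213) + 29677/(((-9 + 64 - 40)²/131)) = 25417/14213 + 29677/(((1/131)*15²)) = 25417/14213 + 29677/(((1/131)*225)) = 25417/14213 + 29677/(225/131) = 25417/14213 + 29677*(131/225) = 25417/14213 + 3887687/225 = 55261414156/3197925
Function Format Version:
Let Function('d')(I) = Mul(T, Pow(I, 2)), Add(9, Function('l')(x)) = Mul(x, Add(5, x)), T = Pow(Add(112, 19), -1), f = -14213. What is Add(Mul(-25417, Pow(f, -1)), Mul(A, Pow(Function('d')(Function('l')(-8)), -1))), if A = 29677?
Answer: Rational(55261414156, 3197925) ≈ 17280.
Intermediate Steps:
T = Rational(1, 131) (T = Pow(131, -1) = Rational(1, 131) ≈ 0.0076336)
Function('l')(x) = Add(-9, Mul(x, Add(5, x)))
Function('d')(I) = Mul(Rational(1, 131), Pow(I, 2))
Add(Mul(-25417, Pow(f, -1)), Mul(A, Pow(Function('d')(Function('l')(-8)), -1))) = Add(Mul(-25417, Pow(-14213, -1)), Mul(29677, Pow(Mul(Rational(1, 131), Pow(Add(-9, Pow(-8, 2), Mul(5, -8)), 2)), -1))) = Add(Mul(-25417, Rational(-1, 14213)), Mul(29677, Pow(Mul(Rational(1, 131), Pow(Add(-9, 64, -40), 2)), -1))) = Add(Rational(25417, 14213), Mul(29677, Pow(Mul(Rational(1, 131), Pow(15, 2)), -1))) = Add(Rational(25417, 14213), Mul(29677, Pow(Mul(Rational(1, 131), 225), -1))) = Add(Rational(25417, 14213), Mul(29677, Pow(Rational(225, 131), -1))) = Add(Rational(25417, 14213), Mul(29677, Rational(131, 225))) = Add(Rational(25417, 14213), Rational(3887687, 225)) = Rational(55261414156, 3197925)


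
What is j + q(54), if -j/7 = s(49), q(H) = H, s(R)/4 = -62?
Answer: 1790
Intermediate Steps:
s(R) = -248 (s(R) = 4*(-62) = -248)
j = 1736 (j = -7*(-248) = 1736)
j + q(54) = 1736 + 54 = 1790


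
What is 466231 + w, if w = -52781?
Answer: 413450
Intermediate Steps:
466231 + w = 466231 - 52781 = 413450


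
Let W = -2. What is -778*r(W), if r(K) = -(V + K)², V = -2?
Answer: 12448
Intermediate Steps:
r(K) = -(-2 + K)²
-778*r(W) = -(-778)*(-2 - 2)² = -(-778)*(-4)² = -(-778)*16 = -778*(-16) = 12448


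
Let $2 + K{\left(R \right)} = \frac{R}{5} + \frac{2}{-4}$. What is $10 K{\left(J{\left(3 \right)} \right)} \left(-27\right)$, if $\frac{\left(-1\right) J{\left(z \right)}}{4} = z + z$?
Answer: $1971$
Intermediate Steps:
$J{\left(z \right)} = - 8 z$ ($J{\left(z \right)} = - 4 \left(z + z\right) = - 4 \cdot 2 z = - 8 z$)
$K{\left(R \right)} = - \frac{5}{2} + \frac{R}{5}$ ($K{\left(R \right)} = -2 + \left(\frac{R}{5} + \frac{2}{-4}\right) = -2 + \left(R \frac{1}{5} + 2 \left(- \frac{1}{4}\right)\right) = -2 + \left(\frac{R}{5} - \frac{1}{2}\right) = -2 + \left(- \frac{1}{2} + \frac{R}{5}\right) = - \frac{5}{2} + \frac{R}{5}$)
$10 K{\left(J{\left(3 \right)} \right)} \left(-27\right) = 10 \left(- \frac{5}{2} + \frac{\left(-8\right) 3}{5}\right) \left(-27\right) = 10 \left(- \frac{5}{2} + \frac{1}{5} \left(-24\right)\right) \left(-27\right) = 10 \left(- \frac{5}{2} - \frac{24}{5}\right) \left(-27\right) = 10 \left(- \frac{73}{10}\right) \left(-27\right) = \left(-73\right) \left(-27\right) = 1971$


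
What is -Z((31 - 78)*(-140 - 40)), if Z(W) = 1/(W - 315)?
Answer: -1/8145 ≈ -0.00012277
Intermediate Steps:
Z(W) = 1/(-315 + W)
-Z((31 - 78)*(-140 - 40)) = -1/(-315 + (31 - 78)*(-140 - 40)) = -1/(-315 - 47*(-180)) = -1/(-315 + 8460) = -1/8145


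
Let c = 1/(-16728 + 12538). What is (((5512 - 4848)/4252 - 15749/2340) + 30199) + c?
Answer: 6293484183457/208445796 ≈ 30192.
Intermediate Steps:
c = -1/4190 (c = 1/(-4190) = -1/4190 ≈ -0.00023866)
(((5512 - 4848)/4252 - 15749/2340) + 30199) + c = (((5512 - 4848)/4252 - 15749/2340) + 30199) - 1/4190 = ((664*(1/4252) - 15749*1/2340) + 30199) - 1/4190 = ((166/1063 - 15749/2340) + 30199) - 1/4190 = (-16352747/2487420 + 30199) - 1/4190 = 75101243833/2487420 - 1/4190 = 6293484183457/208445796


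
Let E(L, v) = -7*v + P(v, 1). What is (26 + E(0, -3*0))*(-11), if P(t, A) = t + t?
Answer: -286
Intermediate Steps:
P(t, A) = 2*t
E(L, v) = -5*v (E(L, v) = -7*v + 2*v = -5*v)
(26 + E(0, -3*0))*(-11) = (26 - (-15)*0)*(-11) = (26 - 5*0)*(-11) = (26 + 0)*(-11) = 26*(-11) = -286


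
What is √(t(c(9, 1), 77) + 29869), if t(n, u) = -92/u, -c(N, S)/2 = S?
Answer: √177086217/77 ≈ 172.82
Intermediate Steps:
c(N, S) = -2*S
√(t(c(9, 1), 77) + 29869) = √(-92/77 + 29869) = √(2299821/77) = √177086217/77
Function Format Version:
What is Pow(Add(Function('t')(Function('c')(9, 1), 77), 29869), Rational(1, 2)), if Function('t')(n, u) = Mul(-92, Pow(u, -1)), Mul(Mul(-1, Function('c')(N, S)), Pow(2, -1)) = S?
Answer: Mul(Rational(1, 77), Pow(177086217, Rational(1, 2))) ≈ 172.82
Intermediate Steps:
Function('c')(N, S) = Mul(-2, S)
Pow(Add(Function('t')(Function('c')(9, 1), 77), 29869), Rational(1, 2)) = Pow(Add(Mul(-92, Pow(77, -1)), 29869), Rational(1, 2)) = Pow(Add(Mul(-92, Rational(1, 77)), 29869), Rational(1, 2)) = Pow(Add(Rational(-92, 77), 29869), Rational(1, 2)) = Pow(Rational(2299821, 77), Rational(1, 2)) = Mul(Rational(1, 77), Pow(177086217, Rational(1, 2)))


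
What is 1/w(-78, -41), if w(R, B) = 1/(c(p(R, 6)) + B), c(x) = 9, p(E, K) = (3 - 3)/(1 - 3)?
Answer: -32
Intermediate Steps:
p(E, K) = 0 (p(E, K) = 0/(-2) = 0*(-½) = 0)
w(R, B) = 1/(9 + B)
1/w(-78, -41) = 1/(1/(9 - 41)) = 1/(1/(-32)) = 1/(-1/32) = -32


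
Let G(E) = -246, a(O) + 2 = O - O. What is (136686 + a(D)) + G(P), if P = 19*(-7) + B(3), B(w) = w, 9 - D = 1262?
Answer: 136438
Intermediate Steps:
D = -1253 (D = 9 - 1*1262 = 9 - 1262 = -1253)
a(O) = -2 (a(O) = -2 + (O - O) = -2 + 0 = -2)
P = -130 (P = 19*(-7) + 3 = -133 + 3 = -130)
(136686 + a(D)) + G(P) = (136686 - 2) - 246 = 136684 - 246 = 136438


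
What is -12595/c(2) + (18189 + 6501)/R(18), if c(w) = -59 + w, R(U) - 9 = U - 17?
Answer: 153328/57 ≈ 2690.0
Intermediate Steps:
R(U) = -8 + U (R(U) = 9 + (U - 17) = 9 + (-17 + U) = -8 + U)
-12595/c(2) + (18189 + 6501)/R(18) = -12595/(-59 + 2) + (18189 + 6501)/(-8 + 18) = -12595/(-57) + 24690/10 = -12595*(-1/57) + 24690*(⅒) = 12595/57 + 2469 = 153328/57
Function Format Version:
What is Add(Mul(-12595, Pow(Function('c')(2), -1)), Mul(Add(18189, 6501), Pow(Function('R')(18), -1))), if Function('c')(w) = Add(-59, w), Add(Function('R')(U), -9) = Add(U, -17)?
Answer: Rational(153328, 57) ≈ 2690.0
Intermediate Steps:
Function('R')(U) = Add(-8, U) (Function('R')(U) = Add(9, Add(U, -17)) = Add(9, Add(-17, U)) = Add(-8, U))
Add(Mul(-12595, Pow(Function('c')(2), -1)), Mul(Add(18189, 6501), Pow(Function('R')(18), -1))) = Add(Mul(-12595, Pow(Add(-59, 2), -1)), Mul(Add(18189, 6501), Pow(Add(-8, 18), -1))) = Add(Mul(-12595, Pow(-57, -1)), Mul(24690, Pow(10, -1))) = Add(Mul(-12595, Rational(-1, 57)), Mul(24690, Rational(1, 10))) = Add(Rational(12595, 57), 2469) = Rational(153328, 57)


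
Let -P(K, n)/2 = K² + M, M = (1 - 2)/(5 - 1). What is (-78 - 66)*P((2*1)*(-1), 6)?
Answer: 1080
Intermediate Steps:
M = -¼ (M = -1/4 = -1*¼ = -¼ ≈ -0.25000)
P(K, n) = ½ - 2*K² (P(K, n) = -2*(K² - ¼) = -2*(-¼ + K²) = ½ - 2*K²)
(-78 - 66)*P((2*1)*(-1), 6) = (-78 - 66)*(½ - 2*((2*1)*(-1))²) = -144*(½ - 2*(2*(-1))²) = -144*(½ - 2*(-2)²) = -144*(½ - 2*4) = -144*(½ - 8) = -144*(-15/2) = 1080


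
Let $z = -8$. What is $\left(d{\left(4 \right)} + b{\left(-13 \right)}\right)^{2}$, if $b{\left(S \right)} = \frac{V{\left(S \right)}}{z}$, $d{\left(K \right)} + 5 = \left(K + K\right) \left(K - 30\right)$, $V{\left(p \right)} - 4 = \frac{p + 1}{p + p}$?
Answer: $\frac{123321025}{2704} \approx 45607.0$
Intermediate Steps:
$V{\left(p \right)} = 4 + \frac{1 + p}{2 p}$ ($V{\left(p \right)} = 4 + \frac{p + 1}{p + p} = 4 + \frac{1 + p}{2 p}$)
$d{\left(K \right)} = -5 + 2 K \left(-30 + K\right)$ ($d{\left(K \right)} = -5 + \left(K + K\right) \left(K - 30\right) = -5 + 2 K \left(-30 + K\right)$)
$b{\left(S \right)} = - \frac{1 + 9 S}{16 S}$ ($b{\left(S \right)} = \frac{\frac{1}{2} \frac{1}{S} \left(1 + 9 S\right)}{-8} = \frac{1 + 9 S}{2 S} \left(- \frac{1}{8}\right) = - \frac{1 + 9 S}{16 S}$)
$\left(d{\left(4 \right)} + b{\left(-13 \right)}\right)^{2} = \left(\left(-5 - 240 + 2 \cdot 4^{2}\right) + \frac{-1 - -117}{16 \left(-13\right)}\right)^{2} = \left(\left(-5 - 240 + 2 \cdot 16\right) + \frac{1}{16} \left(- \frac{1}{13}\right) \left(-1 + 117\right)\right)^{2} = \left(\left(-5 - 240 + 32\right) + \frac{1}{16} \left(- \frac{1}{13}\right) 116\right)^{2} = \left(-213 - \frac{29}{52}\right)^{2} = \left(- \frac{11105}{52}\right)^{2} = \frac{123321025}{2704}$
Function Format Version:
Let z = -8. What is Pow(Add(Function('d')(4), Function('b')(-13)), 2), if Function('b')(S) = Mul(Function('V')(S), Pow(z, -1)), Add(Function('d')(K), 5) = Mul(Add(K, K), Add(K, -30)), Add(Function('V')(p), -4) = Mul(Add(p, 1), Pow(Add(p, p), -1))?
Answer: Rational(123321025, 2704) ≈ 45607.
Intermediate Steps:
Function('V')(p) = Add(4, Mul(Rational(1, 2), Pow(p, -1), Add(1, p))) (Function('V')(p) = Add(4, Mul(Add(p, 1), Pow(Add(p, p), -1))) = Add(4, Mul(Add(1, p), Pow(Mul(2, p), -1))) = Add(4, Mul(Add(1, p), Mul(Rational(1, 2), Pow(p, -1)))) = Add(4, Mul(Rational(1, 2), Pow(p, -1), Add(1, p))))
Function('d')(K) = Add(-5, Mul(2, K, Add(-30, K))) (Function('d')(K) = Add(-5, Mul(Add(K, K), Add(K, -30))) = Add(-5, Mul(Mul(2, K), Add(-30, K))) = Add(-5, Mul(2, K, Add(-30, K))))
Function('b')(S) = Mul(Rational(-1, 16), Pow(S, -1), Add(1, Mul(9, S))) (Function('b')(S) = Mul(Mul(Rational(1, 2), Pow(S, -1), Add(1, Mul(9, S))), Pow(-8, -1)) = Mul(Mul(Rational(1, 2), Pow(S, -1), Add(1, Mul(9, S))), Rational(-1, 8)) = Mul(Rational(-1, 16), Pow(S, -1), Add(1, Mul(9, S))))
Pow(Add(Function('d')(4), Function('b')(-13)), 2) = Pow(Add(Add(-5, Mul(-60, 4), Mul(2, Pow(4, 2))), Mul(Rational(1, 16), Pow(-13, -1), Add(-1, Mul(-9, -13)))), 2) = Pow(Add(Add(-5, -240, Mul(2, 16)), Mul(Rational(1, 16), Rational(-1, 13), Add(-1, 117))), 2) = Pow(Add(Add(-5, -240, 32), Mul(Rational(1, 16), Rational(-1, 13), 116)), 2) = Pow(Add(-213, Rational(-29, 52)), 2) = Pow(Rational(-11105, 52), 2) = Rational(123321025, 2704)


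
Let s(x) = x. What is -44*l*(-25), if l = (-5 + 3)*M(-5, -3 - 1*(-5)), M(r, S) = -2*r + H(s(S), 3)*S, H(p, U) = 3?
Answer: -35200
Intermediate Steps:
M(r, S) = -2*r + 3*S
l = -32 (l = (-5 + 3)*(-2*(-5) + 3*(-3 - 1*(-5))) = -2*(10 + 3*(-3 + 5)) = -2*(10 + 3*2) = -2*(10 + 6) = -2*16 = -32)
-44*l*(-25) = -44*(-32)*(-25) = 1408*(-25) = -35200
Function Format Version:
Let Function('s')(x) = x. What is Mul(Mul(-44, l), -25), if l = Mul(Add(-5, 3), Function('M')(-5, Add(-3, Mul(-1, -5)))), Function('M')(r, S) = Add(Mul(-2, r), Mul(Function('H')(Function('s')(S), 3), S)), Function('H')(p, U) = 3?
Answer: -35200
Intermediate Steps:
Function('M')(r, S) = Add(Mul(-2, r), Mul(3, S))
l = -32 (l = Mul(Add(-5, 3), Add(Mul(-2, -5), Mul(3, Add(-3, Mul(-1, -5))))) = Mul(-2, Add(10, Mul(3, Add(-3, 5)))) = Mul(-2, Add(10, Mul(3, 2))) = Mul(-2, Add(10, 6)) = Mul(-2, 16) = -32)
Mul(Mul(-44, l), -25) = Mul(Mul(-44, -32), -25) = Mul(1408, -25) = -35200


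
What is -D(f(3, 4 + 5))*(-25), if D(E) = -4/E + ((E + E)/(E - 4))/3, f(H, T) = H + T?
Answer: 50/3 ≈ 16.667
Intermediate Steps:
D(E) = -4/E + 2*E/(3*(-4 + E)) (D(E) = -4/E + ((2*E)/(-4 + E))*(⅓) = -4/E + (2*E/(-4 + E))*(⅓) = -4/E + 2*E/(3*(-4 + E)))
-D(f(3, 4 + 5))*(-25) = -2*(24 + (3 + (4 + 5))² - 6*(3 + (4 + 5)))/(3*(3 + (4 + 5))*(-4 + (3 + (4 + 5))))*(-25) = -2*(24 + (3 + 9)² - 6*(3 + 9))/(3*(3 + 9)*(-4 + (3 + 9)))*(-25) = -(⅔)*(24 + 12² - 6*12)/(12*(-4 + 12))*(-25) = -(⅔)*(1/12)*(24 + 144 - 72)/8*(-25) = -(⅔)*(1/12)*(⅛)*96*(-25) = -2*(-25)/3 = -1*(-50/3) = 50/3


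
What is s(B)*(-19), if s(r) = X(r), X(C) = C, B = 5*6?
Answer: -570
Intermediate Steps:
B = 30
s(r) = r
s(B)*(-19) = 30*(-19) = -570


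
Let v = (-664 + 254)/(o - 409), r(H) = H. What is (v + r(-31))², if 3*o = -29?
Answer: 355435609/394384 ≈ 901.24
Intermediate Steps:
o = -29/3 (o = (⅓)*(-29) = -29/3 ≈ -9.6667)
v = 615/628 (v = (-664 + 254)/(-29/3 - 409) = -410/(-1256/3) = -410*(-3/1256) = 615/628 ≈ 0.97930)
(v + r(-31))² = (615/628 - 31)² = (-18853/628)² = 355435609/394384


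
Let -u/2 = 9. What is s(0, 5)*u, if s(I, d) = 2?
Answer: -36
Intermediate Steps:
u = -18 (u = -2*9 = -18)
s(0, 5)*u = 2*(-18) = -36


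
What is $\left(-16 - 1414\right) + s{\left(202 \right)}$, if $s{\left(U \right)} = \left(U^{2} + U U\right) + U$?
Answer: $80380$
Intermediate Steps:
$s{\left(U \right)} = U + 2 U^{2}$ ($s{\left(U \right)} = \left(U^{2} + U^{2}\right) + U = 2 U^{2} + U = U + 2 U^{2}$)
$\left(-16 - 1414\right) + s{\left(202 \right)} = \left(-16 - 1414\right) + 202 \left(1 + 2 \cdot 202\right) = \left(-16 - 1414\right) + 202 \left(1 + 404\right) = -1430 + 202 \cdot 405 = -1430 + 81810 = 80380$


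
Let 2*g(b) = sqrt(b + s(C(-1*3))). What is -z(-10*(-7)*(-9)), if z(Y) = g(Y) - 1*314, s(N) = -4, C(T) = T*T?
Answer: 314 - I*sqrt(634)/2 ≈ 314.0 - 12.59*I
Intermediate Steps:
C(T) = T**2
g(b) = sqrt(-4 + b)/2 (g(b) = sqrt(b - 4)/2 = sqrt(-4 + b)/2)
z(Y) = -314 + sqrt(-4 + Y)/2 (z(Y) = sqrt(-4 + Y)/2 - 1*314 = sqrt(-4 + Y)/2 - 314 = -314 + sqrt(-4 + Y)/2)
-z(-10*(-7)*(-9)) = -(-314 + sqrt(-4 - 10*(-7)*(-9))/2) = -(-314 + sqrt(-4 + 70*(-9))/2) = -(-314 + sqrt(-4 - 630)/2) = -(-314 + sqrt(-634)/2) = -(-314 + (I*sqrt(634))/2) = -(-314 + I*sqrt(634)/2) = 314 - I*sqrt(634)/2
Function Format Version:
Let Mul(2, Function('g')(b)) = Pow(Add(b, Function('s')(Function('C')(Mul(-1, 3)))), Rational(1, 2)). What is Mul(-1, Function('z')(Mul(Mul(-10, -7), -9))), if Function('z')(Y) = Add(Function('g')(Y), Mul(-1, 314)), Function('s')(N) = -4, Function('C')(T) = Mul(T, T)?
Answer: Add(314, Mul(Rational(-1, 2), I, Pow(634, Rational(1, 2)))) ≈ Add(314.00, Mul(-12.590, I))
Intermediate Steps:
Function('C')(T) = Pow(T, 2)
Function('g')(b) = Mul(Rational(1, 2), Pow(Add(-4, b), Rational(1, 2))) (Function('g')(b) = Mul(Rational(1, 2), Pow(Add(b, -4), Rational(1, 2))) = Mul(Rational(1, 2), Pow(Add(-4, b), Rational(1, 2))))
Function('z')(Y) = Add(-314, Mul(Rational(1, 2), Pow(Add(-4, Y), Rational(1, 2)))) (Function('z')(Y) = Add(Mul(Rational(1, 2), Pow(Add(-4, Y), Rational(1, 2))), Mul(-1, 314)) = Add(Mul(Rational(1, 2), Pow(Add(-4, Y), Rational(1, 2))), -314) = Add(-314, Mul(Rational(1, 2), Pow(Add(-4, Y), Rational(1, 2)))))
Mul(-1, Function('z')(Mul(Mul(-10, -7), -9))) = Mul(-1, Add(-314, Mul(Rational(1, 2), Pow(Add(-4, Mul(Mul(-10, -7), -9)), Rational(1, 2))))) = Mul(-1, Add(-314, Mul(Rational(1, 2), Pow(Add(-4, Mul(70, -9)), Rational(1, 2))))) = Mul(-1, Add(-314, Mul(Rational(1, 2), Pow(Add(-4, -630), Rational(1, 2))))) = Mul(-1, Add(-314, Mul(Rational(1, 2), Pow(-634, Rational(1, 2))))) = Mul(-1, Add(-314, Mul(Rational(1, 2), Mul(I, Pow(634, Rational(1, 2)))))) = Mul(-1, Add(-314, Mul(Rational(1, 2), I, Pow(634, Rational(1, 2))))) = Add(314, Mul(Rational(-1, 2), I, Pow(634, Rational(1, 2))))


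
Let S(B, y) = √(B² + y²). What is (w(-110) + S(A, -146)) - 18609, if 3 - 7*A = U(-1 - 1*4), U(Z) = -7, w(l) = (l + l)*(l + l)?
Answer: 29791 + 2*√261146/7 ≈ 29937.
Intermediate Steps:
w(l) = 4*l² (w(l) = (2*l)*(2*l) = 4*l²)
A = 10/7 (A = 3/7 - ⅐*(-7) = 3/7 + 1 = 10/7 ≈ 1.4286)
(w(-110) + S(A, -146)) - 18609 = (4*(-110)² + √((10/7)² + (-146)²)) - 18609 = (4*12100 + √(100/49 + 21316)) - 18609 = (48400 + √(1044584/49)) - 18609 = (48400 + 2*√261146/7) - 18609 = 29791 + 2*√261146/7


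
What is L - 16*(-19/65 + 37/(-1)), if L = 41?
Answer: 41449/65 ≈ 637.68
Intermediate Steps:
L - 16*(-19/65 + 37/(-1)) = 41 - 16*(-19/65 + 37/(-1)) = 41 - 16*(-19*1/65 + 37*(-1)) = 41 - 16*(-19/65 - 37) = 41 - 16*(-2424/65) = 41 + 38784/65 = 41449/65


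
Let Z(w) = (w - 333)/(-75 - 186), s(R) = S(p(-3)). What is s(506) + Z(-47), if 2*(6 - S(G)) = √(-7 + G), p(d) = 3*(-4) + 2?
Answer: 1946/261 - I*√17/2 ≈ 7.4559 - 2.0616*I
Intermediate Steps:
p(d) = -10 (p(d) = -12 + 2 = -10)
S(G) = 6 - √(-7 + G)/2
s(R) = 6 - I*√17/2 (s(R) = 6 - √(-7 - 10)/2 = 6 - I*√17/2)
Z(w) = 37/29 - w/261 (Z(w) = (-333 + w)/(-261) = (-333 + w)*(-1/261) = 37/29 - w/261)
s(506) + Z(-47) = (6 - I*√17/2) + (37/29 - 1/261*(-47)) = (6 - I*√17/2) + (37/29 + 47/261) = (6 - I*√17/2) + 380/261 = 1946/261 - I*√17/2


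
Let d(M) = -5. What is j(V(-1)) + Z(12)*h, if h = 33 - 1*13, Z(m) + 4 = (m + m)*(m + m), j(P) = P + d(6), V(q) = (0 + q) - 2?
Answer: 11432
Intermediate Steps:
V(q) = -2 + q (V(q) = q - 2 = -2 + q)
j(P) = -5 + P (j(P) = P - 5 = -5 + P)
Z(m) = -4 + 4*m² (Z(m) = -4 + (m + m)*(m + m) = -4 + (2*m)*(2*m) = -4 + 4*m²)
h = 20 (h = 33 - 13 = 20)
j(V(-1)) + Z(12)*h = (-5 + (-2 - 1)) + (-4 + 4*12²)*20 = (-5 - 3) + (-4 + 4*144)*20 = -8 + (-4 + 576)*20 = -8 + 572*20 = -8 + 11440 = 11432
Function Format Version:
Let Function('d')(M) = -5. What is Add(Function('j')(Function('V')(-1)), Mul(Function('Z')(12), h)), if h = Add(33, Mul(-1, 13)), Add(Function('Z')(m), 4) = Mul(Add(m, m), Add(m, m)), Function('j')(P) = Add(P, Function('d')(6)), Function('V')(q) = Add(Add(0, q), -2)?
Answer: 11432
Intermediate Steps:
Function('V')(q) = Add(-2, q) (Function('V')(q) = Add(q, -2) = Add(-2, q))
Function('j')(P) = Add(-5, P) (Function('j')(P) = Add(P, -5) = Add(-5, P))
Function('Z')(m) = Add(-4, Mul(4, Pow(m, 2))) (Function('Z')(m) = Add(-4, Mul(Add(m, m), Add(m, m))) = Add(-4, Mul(Mul(2, m), Mul(2, m))) = Add(-4, Mul(4, Pow(m, 2))))
h = 20 (h = Add(33, -13) = 20)
Add(Function('j')(Function('V')(-1)), Mul(Function('Z')(12), h)) = Add(Add(-5, Add(-2, -1)), Mul(Add(-4, Mul(4, Pow(12, 2))), 20)) = Add(Add(-5, -3), Mul(Add(-4, Mul(4, 144)), 20)) = Add(-8, Mul(Add(-4, 576), 20)) = Add(-8, Mul(572, 20)) = Add(-8, 11440) = 11432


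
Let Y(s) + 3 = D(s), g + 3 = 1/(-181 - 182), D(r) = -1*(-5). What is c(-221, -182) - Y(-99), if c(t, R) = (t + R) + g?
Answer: -148105/363 ≈ -408.00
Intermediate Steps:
D(r) = 5
g = -1090/363 (g = -3 + 1/(-181 - 182) = -3 + 1/(-363) = -3 - 1/363 = -1090/363 ≈ -3.0028)
Y(s) = 2 (Y(s) = -3 + 5 = 2)
c(t, R) = -1090/363 + R + t (c(t, R) = (t + R) - 1090/363 = (R + t) - 1090/363 = -1090/363 + R + t)
c(-221, -182) - Y(-99) = (-1090/363 - 182 - 221) - 1*2 = -147379/363 - 2 = -148105/363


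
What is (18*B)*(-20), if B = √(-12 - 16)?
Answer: -720*I*√7 ≈ -1904.9*I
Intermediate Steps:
B = 2*I*√7 (B = √(-28) = 2*I*√7 ≈ 5.2915*I)
(18*B)*(-20) = (18*(2*I*√7))*(-20) = (36*I*√7)*(-20) = -720*I*√7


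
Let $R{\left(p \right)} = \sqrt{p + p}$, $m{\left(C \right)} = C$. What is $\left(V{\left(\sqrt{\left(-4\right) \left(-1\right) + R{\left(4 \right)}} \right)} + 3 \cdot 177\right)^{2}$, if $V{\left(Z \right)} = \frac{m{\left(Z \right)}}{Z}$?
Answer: $283024$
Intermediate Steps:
$R{\left(p \right)} = \sqrt{2} \sqrt{p}$ ($R{\left(p \right)} = \sqrt{2 p} = \sqrt{2} \sqrt{p}$)
$V{\left(Z \right)} = 1$ ($V{\left(Z \right)} = \frac{Z}{Z} = 1$)
$\left(V{\left(\sqrt{\left(-4\right) \left(-1\right) + R{\left(4 \right)}} \right)} + 3 \cdot 177\right)^{2} = \left(1 + 3 \cdot 177\right)^{2} = \left(1 + 531\right)^{2} = 532^{2} = 283024$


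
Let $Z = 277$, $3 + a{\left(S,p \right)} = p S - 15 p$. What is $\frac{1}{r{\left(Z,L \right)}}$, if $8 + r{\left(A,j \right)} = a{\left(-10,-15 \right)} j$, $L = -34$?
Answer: $- \frac{1}{12656} \approx -7.9014 \cdot 10^{-5}$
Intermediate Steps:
$a{\left(S,p \right)} = -3 - 15 p + S p$ ($a{\left(S,p \right)} = -3 + \left(p S - 15 p\right) = -3 + \left(S p - 15 p\right) = -3 + \left(- 15 p + S p\right) = -3 - 15 p + S p$)
$r{\left(A,j \right)} = -8 + 372 j$ ($r{\left(A,j \right)} = -8 + \left(-3 - -225 - -150\right) j = -8 + \left(-3 + 225 + 150\right) j = -8 + 372 j$)
$\frac{1}{r{\left(Z,L \right)}} = \frac{1}{-8 + 372 \left(-34\right)} = \frac{1}{-8 - 12648} = \frac{1}{-12656} = - \frac{1}{12656}$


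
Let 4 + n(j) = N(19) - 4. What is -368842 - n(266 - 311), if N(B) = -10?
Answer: -368824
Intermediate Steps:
n(j) = -18 (n(j) = -4 + (-10 - 4) = -4 - 14 = -18)
-368842 - n(266 - 311) = -368842 - 1*(-18) = -368842 + 18 = -368824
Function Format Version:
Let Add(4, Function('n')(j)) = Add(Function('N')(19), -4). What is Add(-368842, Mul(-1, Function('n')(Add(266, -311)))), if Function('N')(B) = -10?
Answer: -368824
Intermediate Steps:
Function('n')(j) = -18 (Function('n')(j) = Add(-4, Add(-10, -4)) = Add(-4, -14) = -18)
Add(-368842, Mul(-1, Function('n')(Add(266, -311)))) = Add(-368842, Mul(-1, -18)) = Add(-368842, 18) = -368824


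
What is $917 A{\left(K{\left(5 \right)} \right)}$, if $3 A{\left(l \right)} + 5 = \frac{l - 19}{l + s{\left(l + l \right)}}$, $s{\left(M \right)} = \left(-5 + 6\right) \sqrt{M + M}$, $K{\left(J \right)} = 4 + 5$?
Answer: $- \frac{15589}{9} \approx -1732.1$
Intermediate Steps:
$K{\left(J \right)} = 9$
$s{\left(M \right)} = \sqrt{2} \sqrt{M}$ ($s{\left(M \right)} = 1 \sqrt{2 M} = 1 \sqrt{2} \sqrt{M} = \sqrt{2} \sqrt{M}$)
$A{\left(l \right)} = - \frac{5}{3} + \frac{-19 + l}{3 \left(l + 2 \sqrt{l}\right)}$ ($A{\left(l \right)} = - \frac{5}{3} + \frac{\left(l - 19\right) \frac{1}{l + \sqrt{2} \sqrt{l + l}}}{3} = - \frac{5}{3} + \frac{\left(-19 + l\right) \frac{1}{l + \sqrt{2} \sqrt{2 l}}}{3} = - \frac{5}{3} + \frac{\left(-19 + l\right) \frac{1}{l + \sqrt{2} \sqrt{2} \sqrt{l}}}{3} = - \frac{5}{3} + \frac{\left(-19 + l\right) \frac{1}{l + 2 \sqrt{l}}}{3} = - \frac{5}{3} + \frac{\frac{1}{l + 2 \sqrt{l}} \left(-19 + l\right)}{3} = - \frac{5}{3} + \frac{-19 + l}{3 \left(l + 2 \sqrt{l}\right)}$)
$917 A{\left(K{\left(5 \right)} \right)} = 917 \frac{-19 - 10 \sqrt{9} - 36}{3 \left(9 + 2 \sqrt{9}\right)} = 917 \frac{-19 - 30 - 36}{3 \left(9 + 2 \cdot 3\right)} = 917 \frac{-19 - 30 - 36}{3 \left(9 + 6\right)} = 917 \cdot \frac{1}{3} \cdot \frac{1}{15} \left(-85\right) = 917 \left(- \frac{17}{9}\right) = - \frac{15589}{9}$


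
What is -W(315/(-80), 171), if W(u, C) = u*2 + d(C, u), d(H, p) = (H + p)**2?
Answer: -7142913/256 ≈ -27902.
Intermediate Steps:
W(u, C) = (C + u)**2 + 2*u (W(u, C) = u*2 + (C + u)**2 = 2*u + (C + u)**2 = (C + u)**2 + 2*u)
-W(315/(-80), 171) = -((171 + 315/(-80))**2 + 2*(315/(-80))) = -((171 + 315*(-1/80))**2 + 2*(315*(-1/80))) = -((171 - 63/16)**2 + 2*(-63/16)) = -((2673/16)**2 - 63/8) = -(7144929/256 - 63/8) = -1*7142913/256 = -7142913/256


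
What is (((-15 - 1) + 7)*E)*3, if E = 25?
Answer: -675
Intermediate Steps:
(((-15 - 1) + 7)*E)*3 = (((-15 - 1) + 7)*25)*3 = ((-16 + 7)*25)*3 = -9*25*3 = -225*3 = -675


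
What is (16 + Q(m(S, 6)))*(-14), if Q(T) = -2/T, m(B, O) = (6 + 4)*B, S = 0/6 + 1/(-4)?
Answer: -1176/5 ≈ -235.20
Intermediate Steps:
S = -¼ (S = 0*(⅙) + 1*(-¼) = 0 - ¼ = -¼ ≈ -0.25000)
m(B, O) = 10*B
(16 + Q(m(S, 6)))*(-14) = (16 - 2/(10*(-¼)))*(-14) = (16 - 2/(-5/2))*(-14) = (16 - 2*(-⅖))*(-14) = (16 + ⅘)*(-14) = (84/5)*(-14) = -1176/5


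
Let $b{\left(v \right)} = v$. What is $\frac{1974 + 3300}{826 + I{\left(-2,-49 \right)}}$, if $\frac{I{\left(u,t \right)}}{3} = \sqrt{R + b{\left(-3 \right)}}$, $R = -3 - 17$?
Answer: $\frac{4356324}{682483} - \frac{15822 i \sqrt{23}}{682483} \approx 6.383 - 0.11118 i$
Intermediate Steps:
$R = -20$ ($R = -3 - 17 = -20$)
$I{\left(u,t \right)} = 3 i \sqrt{23}$ ($I{\left(u,t \right)} = 3 \sqrt{-20 - 3} = 3 \sqrt{-23} = 3 i \sqrt{23}$)
$\frac{1974 + 3300}{826 + I{\left(-2,-49 \right)}} = \frac{1974 + 3300}{826 + 3 i \sqrt{23}} = \frac{5274}{826 + 3 i \sqrt{23}}$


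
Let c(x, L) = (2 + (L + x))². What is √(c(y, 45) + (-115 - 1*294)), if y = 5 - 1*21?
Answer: 2*√138 ≈ 23.495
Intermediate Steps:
y = -16 (y = 5 - 21 = -16)
c(x, L) = (2 + L + x)²
√(c(y, 45) + (-115 - 1*294)) = √((2 + 45 - 16)² + (-115 - 1*294)) = √(31² + (-115 - 294)) = √(961 - 409) = √552 = 2*√138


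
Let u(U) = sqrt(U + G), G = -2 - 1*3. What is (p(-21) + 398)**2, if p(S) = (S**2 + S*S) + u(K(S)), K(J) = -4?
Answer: 1638391 + 7680*I ≈ 1.6384e+6 + 7680.0*I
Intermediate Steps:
G = -5 (G = -2 - 3 = -5)
u(U) = sqrt(-5 + U) (u(U) = sqrt(U - 5) = sqrt(-5 + U))
p(S) = 2*S**2 + 3*I (p(S) = (S**2 + S*S) + sqrt(-5 - 4) = (S**2 + S**2) + sqrt(-9) = 2*S**2 + 3*I)
(p(-21) + 398)**2 = ((2*(-21)**2 + 3*I) + 398)**2 = ((2*441 + 3*I) + 398)**2 = ((882 + 3*I) + 398)**2 = (1280 + 3*I)**2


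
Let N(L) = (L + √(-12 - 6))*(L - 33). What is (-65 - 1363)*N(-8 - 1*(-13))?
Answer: 199920 + 119952*I*√2 ≈ 1.9992e+5 + 1.6964e+5*I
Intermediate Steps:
N(L) = (-33 + L)*(L + 3*I*√2) (N(L) = (L + √(-18))*(-33 + L) = (L + 3*I*√2)*(-33 + L) = (-33 + L)*(L + 3*I*√2))
(-65 - 1363)*N(-8 - 1*(-13)) = (-65 - 1363)*((-8 - 1*(-13))² - 33*(-8 - 1*(-13)) - 99*I*√2 + 3*I*(-8 - 1*(-13))*√2) = -1428*((-8 + 13)² - 33*(-8 + 13) - 99*I*√2 + 3*I*(-8 + 13)*√2) = -1428*(5² - 33*5 - 99*I*√2 + 3*I*5*√2) = -1428*(25 - 165 - 99*I*√2 + 15*I*√2) = -1428*(-140 - 84*I*√2) = 199920 + 119952*I*√2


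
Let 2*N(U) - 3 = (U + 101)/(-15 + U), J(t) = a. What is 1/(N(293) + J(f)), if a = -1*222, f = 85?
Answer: -139/30551 ≈ -0.0045498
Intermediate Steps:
a = -222
J(t) = -222
N(U) = 3/2 + (101 + U)/(2*(-15 + U)) (N(U) = 3/2 + ((U + 101)/(-15 + U))/2 = 3/2 + ((101 + U)/(-15 + U))/2 = 3/2 + (101 + U)/(2*(-15 + U)))
1/(N(293) + J(f)) = 1/(2*(14 + 293)/(-15 + 293) - 222) = 1/(2*307/278 - 222) = 1/(2*(1/278)*307 - 222) = 1/(307/139 - 222) = 1/(-30551/139) = -139/30551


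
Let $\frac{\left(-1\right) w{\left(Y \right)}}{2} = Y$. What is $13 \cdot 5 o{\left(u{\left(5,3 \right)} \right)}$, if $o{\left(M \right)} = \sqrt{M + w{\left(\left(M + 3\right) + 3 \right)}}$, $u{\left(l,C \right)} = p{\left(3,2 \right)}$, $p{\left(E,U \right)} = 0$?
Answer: $130 i \sqrt{3} \approx 225.17 i$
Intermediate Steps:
$w{\left(Y \right)} = - 2 Y$
$u{\left(l,C \right)} = 0$
$o{\left(M \right)} = \sqrt{-12 - M}$ ($o{\left(M \right)} = \sqrt{M - 2 \left(\left(M + 3\right) + 3\right)} = \sqrt{M - 2 \left(\left(3 + M\right) + 3\right)} = \sqrt{M - 2 \left(6 + M\right)} = \sqrt{M - \left(12 + 2 M\right)} = \sqrt{-12 - M}$)
$13 \cdot 5 o{\left(u{\left(5,3 \right)} \right)} = 13 \cdot 5 \sqrt{-12 - 0} = 65 \sqrt{-12 + 0} = 65 \sqrt{-12} = 65 \cdot 2 i \sqrt{3} = 130 i \sqrt{3}$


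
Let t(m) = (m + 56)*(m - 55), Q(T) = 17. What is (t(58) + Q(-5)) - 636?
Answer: -277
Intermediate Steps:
t(m) = (-55 + m)*(56 + m) (t(m) = (56 + m)*(-55 + m) = (-55 + m)*(56 + m))
(t(58) + Q(-5)) - 636 = ((-3080 + 58 + 58²) + 17) - 636 = ((-3080 + 58 + 3364) + 17) - 636 = (342 + 17) - 636 = 359 - 636 = -277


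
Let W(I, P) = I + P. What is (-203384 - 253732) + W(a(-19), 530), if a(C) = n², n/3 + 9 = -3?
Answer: -455290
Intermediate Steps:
n = -36 (n = -27 + 3*(-3) = -27 - 9 = -36)
a(C) = 1296 (a(C) = (-36)² = 1296)
(-203384 - 253732) + W(a(-19), 530) = (-203384 - 253732) + (1296 + 530) = -457116 + 1826 = -455290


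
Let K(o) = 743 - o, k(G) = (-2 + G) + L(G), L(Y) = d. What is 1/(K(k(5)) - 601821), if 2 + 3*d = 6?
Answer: -3/1803247 ≈ -1.6637e-6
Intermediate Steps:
d = 4/3 (d = -⅔ + (⅓)*6 = -⅔ + 2 = 4/3 ≈ 1.3333)
L(Y) = 4/3
k(G) = -⅔ + G (k(G) = (-2 + G) + 4/3 = -⅔ + G)
1/(K(k(5)) - 601821) = 1/((743 - (-⅔ + 5)) - 601821) = 1/((743 - 1*13/3) - 601821) = 1/((743 - 13/3) - 601821) = 1/(2216/3 - 601821) = 1/(-1803247/3) = -3/1803247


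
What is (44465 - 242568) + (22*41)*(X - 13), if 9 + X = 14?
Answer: -205319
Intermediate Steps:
X = 5 (X = -9 + 14 = 5)
(44465 - 242568) + (22*41)*(X - 13) = (44465 - 242568) + (22*41)*(5 - 13) = -198103 + 902*(-8) = -198103 - 7216 = -205319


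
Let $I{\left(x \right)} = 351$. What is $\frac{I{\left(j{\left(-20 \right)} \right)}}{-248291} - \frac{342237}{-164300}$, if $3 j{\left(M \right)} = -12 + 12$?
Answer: $\frac{84916697667}{40794211300} \approx 2.0816$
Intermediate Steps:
$j{\left(M \right)} = 0$ ($j{\left(M \right)} = \frac{-12 + 12}{3} = \frac{1}{3} \cdot 0 = 0$)
$\frac{I{\left(j{\left(-20 \right)} \right)}}{-248291} - \frac{342237}{-164300} = \frac{351}{-248291} - \frac{342237}{-164300} = 351 \left(- \frac{1}{248291}\right) - - \frac{342237}{164300} = - \frac{351}{248291} + \frac{342237}{164300} = \frac{84916697667}{40794211300}$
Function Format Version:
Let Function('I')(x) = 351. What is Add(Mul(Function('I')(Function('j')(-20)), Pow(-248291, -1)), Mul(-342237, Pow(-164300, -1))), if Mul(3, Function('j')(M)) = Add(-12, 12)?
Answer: Rational(84916697667, 40794211300) ≈ 2.0816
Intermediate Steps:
Function('j')(M) = 0 (Function('j')(M) = Mul(Rational(1, 3), Add(-12, 12)) = Mul(Rational(1, 3), 0) = 0)
Add(Mul(Function('I')(Function('j')(-20)), Pow(-248291, -1)), Mul(-342237, Pow(-164300, -1))) = Add(Mul(351, Pow(-248291, -1)), Mul(-342237, Pow(-164300, -1))) = Add(Mul(351, Rational(-1, 248291)), Mul(-342237, Rational(-1, 164300))) = Add(Rational(-351, 248291), Rational(342237, 164300)) = Rational(84916697667, 40794211300)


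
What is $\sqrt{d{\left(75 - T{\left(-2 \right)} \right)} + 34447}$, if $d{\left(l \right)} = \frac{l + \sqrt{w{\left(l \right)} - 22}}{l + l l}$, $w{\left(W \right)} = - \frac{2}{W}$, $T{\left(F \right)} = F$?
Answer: $\frac{\sqrt{1242573886554 + 312 i \sqrt{8162}}}{6006} \approx 185.6 + 2.1051 \cdot 10^{-6} i$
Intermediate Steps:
$d{\left(l \right)} = \frac{l + \sqrt{-22 - \frac{2}{l}}}{l + l^{2}}$ ($d{\left(l \right)} = \frac{l + \sqrt{- \frac{2}{l} - 22}}{l + l l} = \frac{l + \sqrt{-22 - \frac{2}{l}}}{l + l^{2}}$)
$\sqrt{d{\left(75 - T{\left(-2 \right)} \right)} + 34447} = \sqrt{\frac{\left(75 - -2\right) + \sqrt{-22 - \frac{2}{75 - -2}}}{\left(75 - -2\right) \left(1 + \left(75 - -2\right)\right)} + 34447} = \sqrt{\frac{\left(75 + 2\right) + \sqrt{-22 - \frac{2}{75 + 2}}}{\left(75 + 2\right) \left(1 + \left(75 + 2\right)\right)} + 34447} = \sqrt{\frac{77 + \sqrt{-22 - \frac{2}{77}}}{77 \left(1 + 77\right)} + 34447} = \sqrt{\frac{77 + \sqrt{-22 - \frac{2}{77}}}{77 \cdot 78} + 34447} = \sqrt{\frac{1}{77} \cdot \frac{1}{78} \left(77 + \sqrt{-22 - \frac{2}{77}}\right) + 34447} = \sqrt{\frac{1}{77} \cdot \frac{1}{78} \left(77 + \sqrt{- \frac{1696}{77}}\right) + 34447} = \sqrt{\frac{1}{77} \cdot \frac{1}{78} \left(77 + \frac{4 i \sqrt{8162}}{77}\right) + 34447} = \sqrt{\left(\frac{1}{78} + \frac{2 i \sqrt{8162}}{231231}\right) + 34447} = \sqrt{\frac{2686867}{78} + \frac{2 i \sqrt{8162}}{231231}}$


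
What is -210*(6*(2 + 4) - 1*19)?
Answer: -3570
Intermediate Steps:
-210*(6*(2 + 4) - 1*19) = -210*(6*6 - 19) = -210*(36 - 19) = -210*17 = -3570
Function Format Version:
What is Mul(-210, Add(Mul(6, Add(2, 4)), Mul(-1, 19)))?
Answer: -3570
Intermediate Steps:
Mul(-210, Add(Mul(6, Add(2, 4)), Mul(-1, 19))) = Mul(-210, Add(Mul(6, 6), -19)) = Mul(-210, Add(36, -19)) = Mul(-210, 17) = -3570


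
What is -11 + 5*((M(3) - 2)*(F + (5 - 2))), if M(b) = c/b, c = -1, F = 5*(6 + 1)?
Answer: -1363/3 ≈ -454.33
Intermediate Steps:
F = 35 (F = 5*7 = 35)
M(b) = -1/b
-11 + 5*((M(3) - 2)*(F + (5 - 2))) = -11 + 5*((-1/3 - 2)*(35 + (5 - 2))) = -11 + 5*((-1*⅓ - 2)*(35 + 3)) = -11 + 5*((-⅓ - 2)*38) = -11 + 5*(-7/3*38) = -11 + 5*(-266/3) = -11 - 1330/3 = -1363/3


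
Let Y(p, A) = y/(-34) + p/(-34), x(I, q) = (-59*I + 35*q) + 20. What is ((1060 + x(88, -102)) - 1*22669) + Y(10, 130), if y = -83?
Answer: -1031861/34 ≈ -30349.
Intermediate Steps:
x(I, q) = 20 - 59*I + 35*q
Y(p, A) = 83/34 - p/34 (Y(p, A) = -83/(-34) + p/(-34) = -83*(-1/34) + p*(-1/34) = 83/34 - p/34)
((1060 + x(88, -102)) - 1*22669) + Y(10, 130) = ((1060 + (20 - 59*88 + 35*(-102))) - 1*22669) + (83/34 - 1/34*10) = ((1060 + (20 - 5192 - 3570)) - 22669) + (83/34 - 5/17) = ((1060 - 8742) - 22669) + 73/34 = (-7682 - 22669) + 73/34 = -30351 + 73/34 = -1031861/34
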